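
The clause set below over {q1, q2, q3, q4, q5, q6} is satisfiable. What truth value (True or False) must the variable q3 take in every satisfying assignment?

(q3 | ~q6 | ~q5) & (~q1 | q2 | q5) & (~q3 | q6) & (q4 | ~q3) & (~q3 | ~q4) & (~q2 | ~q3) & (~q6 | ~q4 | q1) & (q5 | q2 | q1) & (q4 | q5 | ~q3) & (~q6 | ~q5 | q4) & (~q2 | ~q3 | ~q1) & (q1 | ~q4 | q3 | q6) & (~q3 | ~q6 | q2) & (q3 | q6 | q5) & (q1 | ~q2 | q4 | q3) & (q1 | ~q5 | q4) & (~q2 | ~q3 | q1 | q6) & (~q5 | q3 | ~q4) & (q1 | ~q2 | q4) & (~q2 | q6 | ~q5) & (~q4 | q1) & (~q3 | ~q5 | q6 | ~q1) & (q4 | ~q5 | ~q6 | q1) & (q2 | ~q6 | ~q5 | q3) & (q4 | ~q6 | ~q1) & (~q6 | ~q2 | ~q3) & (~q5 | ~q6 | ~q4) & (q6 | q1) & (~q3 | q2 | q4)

Suppose q3 = 1.
Unit clause (q6) forces q6 = 1.
Unit clause (q4) forces q4 = 1.
But (~q4) is also a unit clause — contradiction.
So every satisfying assignment has q3 = False.

False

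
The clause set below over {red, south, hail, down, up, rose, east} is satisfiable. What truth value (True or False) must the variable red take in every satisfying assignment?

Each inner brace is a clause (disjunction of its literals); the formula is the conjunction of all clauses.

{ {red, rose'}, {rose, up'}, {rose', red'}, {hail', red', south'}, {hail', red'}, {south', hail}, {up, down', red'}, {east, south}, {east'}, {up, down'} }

False

Suppose red = 1.
Unit clause (rose') forces rose = 0.
Unit clause (up') forces up = 0.
Unit clause (hail') forces hail = 0.
Unit clause (south') forces south = 0.
Unit clause (down') forces down = 0.
Unit clause (east) forces east = 1.
That conflicts with the unit clause (east').
So every satisfying assignment has red = False.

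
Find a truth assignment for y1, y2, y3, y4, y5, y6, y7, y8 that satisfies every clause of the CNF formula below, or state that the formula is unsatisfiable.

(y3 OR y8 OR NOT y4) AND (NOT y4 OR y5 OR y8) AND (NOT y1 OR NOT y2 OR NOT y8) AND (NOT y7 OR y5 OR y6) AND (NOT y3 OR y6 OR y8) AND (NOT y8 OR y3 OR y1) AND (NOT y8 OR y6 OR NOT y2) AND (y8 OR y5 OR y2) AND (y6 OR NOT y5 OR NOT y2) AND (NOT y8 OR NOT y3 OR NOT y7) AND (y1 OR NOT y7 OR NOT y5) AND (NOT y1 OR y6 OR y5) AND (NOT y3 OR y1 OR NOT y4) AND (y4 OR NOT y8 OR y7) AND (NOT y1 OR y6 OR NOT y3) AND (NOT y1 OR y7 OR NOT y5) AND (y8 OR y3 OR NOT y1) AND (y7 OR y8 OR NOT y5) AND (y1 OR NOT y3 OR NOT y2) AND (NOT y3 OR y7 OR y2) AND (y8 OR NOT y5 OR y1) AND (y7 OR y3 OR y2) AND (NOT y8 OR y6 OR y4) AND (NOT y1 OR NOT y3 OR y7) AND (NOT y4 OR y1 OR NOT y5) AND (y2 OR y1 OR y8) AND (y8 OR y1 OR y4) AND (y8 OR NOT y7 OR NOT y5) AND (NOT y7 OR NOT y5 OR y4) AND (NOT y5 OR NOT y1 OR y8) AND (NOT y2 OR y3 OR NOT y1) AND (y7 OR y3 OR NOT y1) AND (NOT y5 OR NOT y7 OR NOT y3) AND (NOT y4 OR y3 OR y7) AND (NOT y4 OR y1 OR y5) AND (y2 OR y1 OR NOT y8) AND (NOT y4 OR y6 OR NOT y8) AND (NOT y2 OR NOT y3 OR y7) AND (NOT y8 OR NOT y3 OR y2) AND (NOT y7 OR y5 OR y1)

Case y3 = false:
Case y8 = true:
Unit clause (y1) forces y1 = true.
Unit clause (NOT y2) forces y2 = false.
Unit clause (y7) forces y7 = true.
Case y5 = false:
Unit clause (y6) forces y6 = true.
All clauses hold; y4 can take either value.

y1: true,  y2: false,  y3: false,  y4: true,  y5: false,  y6: true,  y7: true,  y8: true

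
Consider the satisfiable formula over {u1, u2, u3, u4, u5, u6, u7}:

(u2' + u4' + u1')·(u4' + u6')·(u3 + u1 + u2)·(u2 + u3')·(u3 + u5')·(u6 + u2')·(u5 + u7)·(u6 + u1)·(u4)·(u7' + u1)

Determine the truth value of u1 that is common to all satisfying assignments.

Suppose u1 = 0.
Unit clause (u6) forces u6 = 1.
Unit clause (u4') forces u4 = 0.
Now (u4) is unsatisfied and unit — conflict.
So every satisfying assignment has u1 = True.

True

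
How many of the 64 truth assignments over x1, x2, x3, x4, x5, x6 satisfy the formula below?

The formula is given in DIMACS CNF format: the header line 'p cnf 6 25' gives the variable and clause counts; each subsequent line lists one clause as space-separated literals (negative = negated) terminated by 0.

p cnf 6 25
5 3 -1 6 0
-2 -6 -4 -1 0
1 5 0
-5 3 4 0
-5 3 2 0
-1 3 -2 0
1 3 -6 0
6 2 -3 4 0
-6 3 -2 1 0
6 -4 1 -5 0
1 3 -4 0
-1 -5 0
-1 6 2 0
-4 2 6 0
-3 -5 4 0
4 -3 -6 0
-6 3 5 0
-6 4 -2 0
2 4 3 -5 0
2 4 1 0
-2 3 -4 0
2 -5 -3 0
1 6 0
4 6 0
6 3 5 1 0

3

There are 2^6 = 64 truth assignments over (x1, x2, x3, x4, x5, x6).
Split on x4. With x4 = True, the clauses containing x4 are satisfied and ¬x4 drops from the rest; 3 of the 2^5 = 32 assignments to the other variables satisfy what remains.
With x4 = False, by the same count on the reduced clause set, 0 assignments work.
(One model: x1=F, x2=T, x3=T, x4=T, x5=T, x6=T.)
Total: 3 + 0 = 3.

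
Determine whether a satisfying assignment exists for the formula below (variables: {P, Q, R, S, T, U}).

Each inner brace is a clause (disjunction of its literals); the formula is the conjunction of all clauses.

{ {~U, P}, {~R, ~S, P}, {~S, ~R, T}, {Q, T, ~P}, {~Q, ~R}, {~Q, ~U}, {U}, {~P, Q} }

No, unsatisfiable

The clause (U) is unit, so U = 1.
The clause (P) is unit, so P = 1.
The clause (~Q) is unit, so Q = 0.
Now (Q) is unsatisfied and unit — conflict.
No assignment satisfies every clause.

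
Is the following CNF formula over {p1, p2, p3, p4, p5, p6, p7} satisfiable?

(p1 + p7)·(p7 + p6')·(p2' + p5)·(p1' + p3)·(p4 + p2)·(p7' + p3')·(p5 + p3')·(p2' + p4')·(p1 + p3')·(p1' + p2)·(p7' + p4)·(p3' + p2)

Case p1 = 0:
From the singleton clause (p7), p7 = 1.
From the singleton clause (p3'), p3 = 0.
From the singleton clause (p4), p4 = 1.
From the singleton clause (p2'), p2 = 0.
No clause remains; p5, p6 are free.
A satisfying assignment: p1=0; p2=0; p3=0; p4=1; p5=0; p6=0; p7=1.

Yes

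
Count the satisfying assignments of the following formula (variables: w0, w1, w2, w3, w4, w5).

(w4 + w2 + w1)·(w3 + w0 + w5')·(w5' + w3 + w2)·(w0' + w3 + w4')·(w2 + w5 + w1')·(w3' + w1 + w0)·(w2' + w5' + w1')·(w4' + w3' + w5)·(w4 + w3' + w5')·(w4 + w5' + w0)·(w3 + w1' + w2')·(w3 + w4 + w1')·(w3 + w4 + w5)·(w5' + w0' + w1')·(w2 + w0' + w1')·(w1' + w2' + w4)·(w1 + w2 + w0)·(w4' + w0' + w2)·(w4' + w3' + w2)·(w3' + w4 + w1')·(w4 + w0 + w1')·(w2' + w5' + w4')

3

There are 2^6 = 64 truth assignments over (w0, w1, w2, w3, w4, w5).
Split on w2. With w2 = 1, the clauses containing w2 are satisfied and w2' drops from the rest; 3 of the 2^5 = 32 assignments to the other variables satisfy what remains.
With w2 = 0, by the same count on the reduced clause set, 0 assignments work.
(One model: w0=F, w1=F, w2=T, w3=F, w4=T, w5=F.)
Total: 3 + 0 = 3.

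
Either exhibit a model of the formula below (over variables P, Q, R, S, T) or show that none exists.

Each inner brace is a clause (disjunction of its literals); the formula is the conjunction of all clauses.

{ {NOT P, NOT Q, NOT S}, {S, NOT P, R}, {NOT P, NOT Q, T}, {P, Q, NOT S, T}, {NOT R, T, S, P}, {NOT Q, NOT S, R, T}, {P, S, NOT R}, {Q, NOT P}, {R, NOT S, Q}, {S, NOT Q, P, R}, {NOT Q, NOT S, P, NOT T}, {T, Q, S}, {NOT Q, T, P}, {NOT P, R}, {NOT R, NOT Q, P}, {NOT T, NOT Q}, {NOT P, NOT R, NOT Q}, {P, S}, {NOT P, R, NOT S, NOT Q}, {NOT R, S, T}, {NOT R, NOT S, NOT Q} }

P: false, Q: false, R: true, S: true, T: true

Case Q = false:
(NOT P) alone gives P = false.
(S) alone gives S = true.
(T) alone gives T = true.
(R) alone gives R = true.
All clauses are satisfied.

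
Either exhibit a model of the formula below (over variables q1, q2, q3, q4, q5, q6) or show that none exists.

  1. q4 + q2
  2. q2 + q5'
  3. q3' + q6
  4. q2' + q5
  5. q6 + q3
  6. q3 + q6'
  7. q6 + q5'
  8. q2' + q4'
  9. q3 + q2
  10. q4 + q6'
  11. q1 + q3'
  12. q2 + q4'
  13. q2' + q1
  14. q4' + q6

Suppose q4 = 1.
(q2') alone gives q2 = 0.
But (q2) is also a unit clause — contradiction.
Backtrack on q4: now try q4 = 0.
(q2) alone gives q2 = 1.
(q5) alone gives q5 = 1.
(q6) alone gives q6 = 1.
But (q6') is also a unit clause — contradiction.
Neither q4 = 1 nor q4 = 0 works.

UNSATISFIABLE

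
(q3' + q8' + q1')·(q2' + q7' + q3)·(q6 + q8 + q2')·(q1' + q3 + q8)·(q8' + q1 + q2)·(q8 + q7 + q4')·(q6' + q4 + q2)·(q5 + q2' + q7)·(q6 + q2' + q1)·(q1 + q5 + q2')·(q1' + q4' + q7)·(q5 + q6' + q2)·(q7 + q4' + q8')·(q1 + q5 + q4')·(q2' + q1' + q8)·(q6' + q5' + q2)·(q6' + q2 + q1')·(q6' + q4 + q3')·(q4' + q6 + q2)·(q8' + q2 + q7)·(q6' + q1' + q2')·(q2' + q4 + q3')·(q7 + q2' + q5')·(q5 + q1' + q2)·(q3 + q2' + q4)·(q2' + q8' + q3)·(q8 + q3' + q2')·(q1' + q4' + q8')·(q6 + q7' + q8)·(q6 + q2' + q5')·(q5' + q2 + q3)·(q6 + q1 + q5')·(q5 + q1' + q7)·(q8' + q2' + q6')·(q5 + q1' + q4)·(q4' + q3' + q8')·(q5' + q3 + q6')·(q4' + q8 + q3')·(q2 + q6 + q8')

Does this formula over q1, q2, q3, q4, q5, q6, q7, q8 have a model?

Yes

Try q3 = 1.
Try q8 = 0.
(q2') alone gives q2 = 0.
(q4') alone gives q4 = 0.
(q6') alone gives q6 = 0.
(q7') alone gives q7 = 0.
Try q5 = 0.
(q1') alone gives q1 = 0.
This assignment satisfies each clause.
A satisfying assignment: q1=0,  q2=0,  q3=1,  q4=0,  q5=0,  q6=0,  q7=0,  q8=0.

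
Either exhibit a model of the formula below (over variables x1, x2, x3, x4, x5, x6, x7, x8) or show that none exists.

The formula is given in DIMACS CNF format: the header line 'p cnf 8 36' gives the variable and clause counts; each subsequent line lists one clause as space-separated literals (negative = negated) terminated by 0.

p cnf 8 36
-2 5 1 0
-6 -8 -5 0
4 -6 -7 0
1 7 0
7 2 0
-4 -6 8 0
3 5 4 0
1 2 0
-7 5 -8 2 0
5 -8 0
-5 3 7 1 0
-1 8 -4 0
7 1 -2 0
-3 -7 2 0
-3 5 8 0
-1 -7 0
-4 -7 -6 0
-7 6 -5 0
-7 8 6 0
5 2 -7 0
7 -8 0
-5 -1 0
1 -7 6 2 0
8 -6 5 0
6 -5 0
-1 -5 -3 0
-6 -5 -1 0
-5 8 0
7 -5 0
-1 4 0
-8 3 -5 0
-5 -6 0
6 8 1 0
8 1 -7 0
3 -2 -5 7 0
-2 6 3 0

UNSATISFIABLE

Try x1 = True.
Unit clause (¬x7) forces x7 = False.
Unit clause (x2) forces x2 = True.
Unit clause (¬x8) forces x8 = False.
Unit clause (¬x4) forces x4 = False.
That conflicts with the unit clause (x4).
Undo x1 and try x1 = False.
Unit clause (x7) forces x7 = True.
Unit clause (x2) forces x2 = True.
Unit clause (x5) forces x5 = True.
Unit clause (x6) forces x6 = True.
That conflicts with the unit clause (¬x6).
Both values of x1 lead to a conflict.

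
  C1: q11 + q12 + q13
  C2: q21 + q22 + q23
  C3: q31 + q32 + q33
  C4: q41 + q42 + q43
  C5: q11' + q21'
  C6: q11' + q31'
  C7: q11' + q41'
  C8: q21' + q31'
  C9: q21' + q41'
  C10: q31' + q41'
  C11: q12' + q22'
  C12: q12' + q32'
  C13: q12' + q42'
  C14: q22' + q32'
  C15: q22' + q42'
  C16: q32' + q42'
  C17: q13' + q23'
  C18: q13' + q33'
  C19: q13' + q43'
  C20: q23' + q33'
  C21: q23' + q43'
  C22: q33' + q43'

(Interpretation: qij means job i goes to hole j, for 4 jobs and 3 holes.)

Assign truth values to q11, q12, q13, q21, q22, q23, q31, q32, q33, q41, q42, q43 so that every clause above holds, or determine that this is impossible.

Branch on q11: set q11 = 0.
Branch on q12: set q12 = 1.
Unit clause (q22') forces q22 = 0.
Unit clause (q32') forces q32 = 0.
Unit clause (q42') forces q42 = 0.
Branch on q21: set q21 = 1.
Unit clause (q31') forces q31 = 0.
Unit clause (q33) forces q33 = 1.
Unit clause (q41') forces q41 = 0.
Unit clause (q43) forces q43 = 1.
But (q43') is also a unit clause — contradiction.
Undo q21 and try q21 = 0.
Unit clause (q23) forces q23 = 1.
Unit clause (q13') forces q13 = 0.
Unit clause (q33') forces q33 = 0.
Unit clause (q31) forces q31 = 1.
Unit clause (q41') forces q41 = 0.
Unit clause (q43) forces q43 = 1.
But (q43') is also a unit clause — contradiction.
Both values of q21 lead to a conflict.
Undo q12 and try q12 = 0.
Unit clause (q13) forces q13 = 1.
Unit clause (q23') forces q23 = 0.
Unit clause (q33') forces q33 = 0.
Unit clause (q43') forces q43 = 0.
Branch on q21: set q21 = 1.
Unit clause (q31') forces q31 = 0.
Unit clause (q32) forces q32 = 1.
Unit clause (q41') forces q41 = 0.
Unit clause (q42) forces q42 = 1.
But (q42') is also a unit clause — contradiction.
Undo q21 and try q21 = 0.
Unit clause (q22) forces q22 = 1.
Unit clause (q32') forces q32 = 0.
Unit clause (q31) forces q31 = 1.
Unit clause (q41') forces q41 = 0.
Unit clause (q42) forces q42 = 1.
But (q42') is also a unit clause — contradiction.
Both values of q21 lead to a conflict.
Both values of q12 lead to a conflict.
Undo q11 and try q11 = 1.
Unit clause (q21') forces q21 = 0.
Unit clause (q31') forces q31 = 0.
Unit clause (q41') forces q41 = 0.
Branch on q22: set q22 = 1.
Unit clause (q12') forces q12 = 0.
Unit clause (q32') forces q32 = 0.
Unit clause (q33) forces q33 = 1.
Unit clause (q42') forces q42 = 0.
Unit clause (q43) forces q43 = 1.
But (q43') is also a unit clause — contradiction.
Undo q22 and try q22 = 0.
Unit clause (q23) forces q23 = 1.
Unit clause (q13') forces q13 = 0.
Unit clause (q33') forces q33 = 0.
Unit clause (q32) forces q32 = 1.
Unit clause (q12') forces q12 = 0.
Unit clause (q42') forces q42 = 0.
Unit clause (q43) forces q43 = 1.
But (q43') is also a unit clause — contradiction.
Both values of q22 lead to a conflict.
Both values of q11 lead to a conflict.

UNSATISFIABLE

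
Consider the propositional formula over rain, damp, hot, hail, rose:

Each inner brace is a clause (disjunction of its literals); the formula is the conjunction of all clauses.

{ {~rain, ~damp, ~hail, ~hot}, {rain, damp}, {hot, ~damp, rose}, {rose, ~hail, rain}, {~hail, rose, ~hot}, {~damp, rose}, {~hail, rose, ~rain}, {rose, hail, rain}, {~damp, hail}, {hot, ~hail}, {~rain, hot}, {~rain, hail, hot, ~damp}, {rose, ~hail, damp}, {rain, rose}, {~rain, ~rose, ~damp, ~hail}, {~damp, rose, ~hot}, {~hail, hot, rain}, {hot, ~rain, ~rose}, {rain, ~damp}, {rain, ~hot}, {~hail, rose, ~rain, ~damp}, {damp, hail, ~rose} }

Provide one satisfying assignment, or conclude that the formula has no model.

Suppose rain = 1.
(hot) alone gives hot = 1.
Suppose damp = 0.
Suppose hail = 0.
(~rose) alone gives rose = 0.
Every clause now holds.

rain: 1, damp: 0, hot: 1, hail: 0, rose: 0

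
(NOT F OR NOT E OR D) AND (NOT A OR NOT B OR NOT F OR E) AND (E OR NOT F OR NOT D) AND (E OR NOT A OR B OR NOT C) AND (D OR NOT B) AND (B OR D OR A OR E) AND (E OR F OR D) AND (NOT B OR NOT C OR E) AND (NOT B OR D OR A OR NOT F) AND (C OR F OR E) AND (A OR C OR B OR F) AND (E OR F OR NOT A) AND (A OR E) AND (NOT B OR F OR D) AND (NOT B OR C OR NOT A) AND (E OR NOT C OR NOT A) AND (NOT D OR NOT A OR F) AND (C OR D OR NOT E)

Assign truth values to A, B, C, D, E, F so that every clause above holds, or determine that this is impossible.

A: true, B: false, C: true, D: true, E: true, F: true

Case D = true:
Case E = true:
Case A = true:
The clause (F) is unit, so F = true.
Case B = false:
Every clause is now satisfied; C is unconstrained.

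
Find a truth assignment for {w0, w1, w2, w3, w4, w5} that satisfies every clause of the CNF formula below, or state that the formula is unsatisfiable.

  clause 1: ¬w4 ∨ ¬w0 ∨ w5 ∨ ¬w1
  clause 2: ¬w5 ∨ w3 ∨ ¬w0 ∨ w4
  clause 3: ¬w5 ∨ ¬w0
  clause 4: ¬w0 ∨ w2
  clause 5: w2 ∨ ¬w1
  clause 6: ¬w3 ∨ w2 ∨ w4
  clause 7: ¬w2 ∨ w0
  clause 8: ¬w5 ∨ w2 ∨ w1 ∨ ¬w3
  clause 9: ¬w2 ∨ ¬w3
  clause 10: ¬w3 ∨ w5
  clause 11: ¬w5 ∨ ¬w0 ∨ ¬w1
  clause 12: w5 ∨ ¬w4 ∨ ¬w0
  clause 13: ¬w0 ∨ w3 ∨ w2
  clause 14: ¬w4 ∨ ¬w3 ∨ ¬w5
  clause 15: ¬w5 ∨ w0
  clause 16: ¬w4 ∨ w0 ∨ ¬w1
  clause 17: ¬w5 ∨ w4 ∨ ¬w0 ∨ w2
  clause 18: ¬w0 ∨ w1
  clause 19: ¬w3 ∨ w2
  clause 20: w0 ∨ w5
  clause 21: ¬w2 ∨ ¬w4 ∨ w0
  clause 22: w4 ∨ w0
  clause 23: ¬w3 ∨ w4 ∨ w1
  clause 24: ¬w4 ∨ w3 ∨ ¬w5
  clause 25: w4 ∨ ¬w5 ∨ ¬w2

Suppose w5 = False.
(¬w3) alone gives w3 = False.
(w0) alone gives w0 = True.
(w2) alone gives w2 = True.
(¬w4) alone gives w4 = False.
(w1) alone gives w1 = True.
This assignment satisfies each clause.

w0=True; w1=True; w2=True; w3=False; w4=False; w5=False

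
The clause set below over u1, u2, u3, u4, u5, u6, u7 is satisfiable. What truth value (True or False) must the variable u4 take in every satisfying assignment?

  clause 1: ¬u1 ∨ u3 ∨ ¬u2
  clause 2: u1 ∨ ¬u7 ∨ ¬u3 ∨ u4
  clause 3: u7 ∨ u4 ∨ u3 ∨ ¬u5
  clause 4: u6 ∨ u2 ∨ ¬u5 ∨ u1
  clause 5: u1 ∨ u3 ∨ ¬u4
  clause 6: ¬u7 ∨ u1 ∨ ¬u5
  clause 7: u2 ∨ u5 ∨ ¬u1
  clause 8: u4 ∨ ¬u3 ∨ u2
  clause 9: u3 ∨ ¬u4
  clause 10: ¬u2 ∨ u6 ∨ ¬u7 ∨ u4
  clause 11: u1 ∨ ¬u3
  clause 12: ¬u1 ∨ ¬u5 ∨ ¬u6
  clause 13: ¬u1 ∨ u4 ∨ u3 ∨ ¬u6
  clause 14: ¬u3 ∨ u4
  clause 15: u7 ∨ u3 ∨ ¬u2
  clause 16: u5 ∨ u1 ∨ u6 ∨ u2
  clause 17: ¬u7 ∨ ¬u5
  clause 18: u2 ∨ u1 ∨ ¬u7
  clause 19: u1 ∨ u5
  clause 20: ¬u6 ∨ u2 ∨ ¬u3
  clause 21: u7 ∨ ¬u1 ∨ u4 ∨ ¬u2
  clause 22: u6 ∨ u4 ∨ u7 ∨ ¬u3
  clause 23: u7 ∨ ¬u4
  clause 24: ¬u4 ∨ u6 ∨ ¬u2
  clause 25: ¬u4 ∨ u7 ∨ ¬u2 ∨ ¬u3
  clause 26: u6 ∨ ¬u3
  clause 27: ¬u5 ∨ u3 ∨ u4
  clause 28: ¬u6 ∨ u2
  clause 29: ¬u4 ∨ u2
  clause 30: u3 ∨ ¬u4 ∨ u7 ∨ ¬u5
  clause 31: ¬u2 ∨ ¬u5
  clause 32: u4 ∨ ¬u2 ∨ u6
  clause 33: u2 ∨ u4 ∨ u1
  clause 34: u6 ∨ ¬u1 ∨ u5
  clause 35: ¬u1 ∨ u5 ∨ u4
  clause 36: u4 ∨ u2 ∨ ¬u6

True

Suppose u4 = False.
(¬u3) alone gives u3 = False.
(¬u5) alone gives u5 = False.
(u1) alone gives u1 = True.
But (¬u1) is also a unit clause — contradiction.
So every satisfying assignment has u4 = True.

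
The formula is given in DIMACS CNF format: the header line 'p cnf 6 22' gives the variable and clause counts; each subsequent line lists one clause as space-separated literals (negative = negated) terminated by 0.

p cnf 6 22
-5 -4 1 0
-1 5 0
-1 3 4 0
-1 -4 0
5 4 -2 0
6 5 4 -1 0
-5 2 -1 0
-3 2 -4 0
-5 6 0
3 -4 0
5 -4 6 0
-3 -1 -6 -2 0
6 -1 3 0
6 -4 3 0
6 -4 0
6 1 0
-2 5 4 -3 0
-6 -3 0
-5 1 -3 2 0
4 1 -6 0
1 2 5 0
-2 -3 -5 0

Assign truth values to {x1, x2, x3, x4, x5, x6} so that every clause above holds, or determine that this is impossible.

Branch on x1: set x1 = False.
(x6) alone gives x6 = True.
(¬x3) alone gives x3 = False.
(¬x4) alone gives x4 = False.
That conflicts with the unit clause (x4).
Backtrack on x1: now try x1 = True.
(x5) alone gives x5 = True.
(¬x4) alone gives x4 = False.
(x3) alone gives x3 = True.
(x2) alone gives x2 = True.
That conflicts with the unit clause (¬x2).
Neither x1 = True nor x1 = False works.

UNSATISFIABLE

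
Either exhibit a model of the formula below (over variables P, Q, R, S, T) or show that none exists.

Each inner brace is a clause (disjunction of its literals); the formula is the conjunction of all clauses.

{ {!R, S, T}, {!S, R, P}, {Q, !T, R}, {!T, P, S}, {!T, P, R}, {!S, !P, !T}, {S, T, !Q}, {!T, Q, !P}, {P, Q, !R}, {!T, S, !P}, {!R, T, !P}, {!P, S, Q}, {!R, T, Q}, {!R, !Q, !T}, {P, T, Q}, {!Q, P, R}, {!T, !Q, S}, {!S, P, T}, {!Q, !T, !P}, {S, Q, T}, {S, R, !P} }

Branch on R: set R = false.
Branch on S: set S = true.
The clause (P) is unit, so P = true.
The clause (!T) is unit, so T = false.
Every clause is now satisfied; Q is unconstrained.

P ↦ true, Q ↦ true, R ↦ false, S ↦ true, T ↦ false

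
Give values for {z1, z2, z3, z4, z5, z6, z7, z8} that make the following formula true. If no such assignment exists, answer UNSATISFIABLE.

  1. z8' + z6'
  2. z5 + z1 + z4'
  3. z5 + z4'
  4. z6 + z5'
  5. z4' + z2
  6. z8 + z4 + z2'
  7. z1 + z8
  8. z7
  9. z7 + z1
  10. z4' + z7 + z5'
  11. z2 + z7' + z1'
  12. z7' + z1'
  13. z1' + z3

The clause (z7) is unit, so z7 = 1.
The clause (z1') is unit, so z1 = 0.
The clause (z8) is unit, so z8 = 1.
The clause (z6') is unit, so z6 = 0.
The clause (z5') is unit, so z5 = 0.
The clause (z4') is unit, so z4 = 0.
All clauses hold; z2, z3 can take either value.

z1=0, z2=0, z3=1, z4=0, z5=0, z6=0, z7=1, z8=1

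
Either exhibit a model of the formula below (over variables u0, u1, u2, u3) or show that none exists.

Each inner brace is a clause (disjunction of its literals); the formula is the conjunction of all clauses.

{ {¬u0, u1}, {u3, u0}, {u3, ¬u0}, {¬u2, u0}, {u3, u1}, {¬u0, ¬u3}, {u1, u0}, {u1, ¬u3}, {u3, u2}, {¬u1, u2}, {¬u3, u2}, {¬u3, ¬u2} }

UNSATISFIABLE

Case u0 = False:
The clause (u3) is unit, so u3 = True.
The clause (¬u2) is unit, so u2 = False.
But (u2) is also a unit clause — contradiction.
That branch fails; take u0 = True instead.
The clause (u1) is unit, so u1 = True.
The clause (u3) is unit, so u3 = True.
But (¬u3) is also a unit clause — contradiction.
Both values of u0 lead to a conflict.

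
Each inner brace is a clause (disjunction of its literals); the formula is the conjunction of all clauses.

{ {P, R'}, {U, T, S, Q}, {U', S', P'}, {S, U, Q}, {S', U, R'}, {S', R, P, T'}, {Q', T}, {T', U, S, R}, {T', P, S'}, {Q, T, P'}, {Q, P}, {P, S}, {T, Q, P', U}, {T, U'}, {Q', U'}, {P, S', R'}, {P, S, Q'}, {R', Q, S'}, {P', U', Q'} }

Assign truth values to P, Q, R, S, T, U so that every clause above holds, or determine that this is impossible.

P=1; Q=1; R=0; S=1; T=1; U=0

Case P = 1:
Case U = 0:
Case S = 1:
From the singleton clause (R'), R = 0.
Case Q = 1:
From the singleton clause (T), T = 1.
Every clause now holds.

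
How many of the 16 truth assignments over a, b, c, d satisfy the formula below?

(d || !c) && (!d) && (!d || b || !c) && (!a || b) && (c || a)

1

There are 2^4 = 16 truth assignments over (a, b, c, d).
Check each against the 5 clauses (columns in the order a, b, c, d):
  F F F F  ✗ fails (c || a)
  F F F T  ✗ fails (!d)
  F F T F  ✗ fails (d || !c)
  F F T T  ✗ fails (!d)
  F T F F  ✗ fails (c || a)
  F T F T  ✗ fails (!d)
  F T T F  ✗ fails (d || !c)
  F T T T  ✗ fails (!d)
  T F F F  ✗ fails (!a || b)
  T F F T  ✗ fails (!d)
  T F T F  ✗ fails (d || !c)
  T F T T  ✗ fails (!d)
  T T F F  ✓ satisfies all
  T T F T  ✗ fails (!d)
  T T T F  ✗ fails (d || !c)
  T T T T  ✗ fails (!d)
1 of the 16 rows is a model.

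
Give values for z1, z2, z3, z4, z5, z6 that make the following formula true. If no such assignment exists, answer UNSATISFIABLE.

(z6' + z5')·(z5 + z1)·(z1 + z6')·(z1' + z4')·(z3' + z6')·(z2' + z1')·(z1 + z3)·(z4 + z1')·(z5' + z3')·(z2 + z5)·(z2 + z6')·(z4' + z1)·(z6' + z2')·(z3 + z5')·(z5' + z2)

Branch on z6: set z6 = 0.
Branch on z5: set z5 = 1.
(z3') alone gives z3 = 0.
Now (z3) is unsatisfied and unit — conflict.
Undo z5 and try z5 = 0.
(z1) alone gives z1 = 1.
(z4') alone gives z4 = 0.
Now (z4) is unsatisfied and unit — conflict.
Neither z5 = 1 nor z5 = 0 works.
Undo z6 and try z6 = 1.
(z5') alone gives z5 = 0.
(z1) alone gives z1 = 1.
(z4') alone gives z4 = 0.
Now (z4) is unsatisfied and unit — conflict.
Neither z6 = 1 nor z6 = 0 works.

UNSATISFIABLE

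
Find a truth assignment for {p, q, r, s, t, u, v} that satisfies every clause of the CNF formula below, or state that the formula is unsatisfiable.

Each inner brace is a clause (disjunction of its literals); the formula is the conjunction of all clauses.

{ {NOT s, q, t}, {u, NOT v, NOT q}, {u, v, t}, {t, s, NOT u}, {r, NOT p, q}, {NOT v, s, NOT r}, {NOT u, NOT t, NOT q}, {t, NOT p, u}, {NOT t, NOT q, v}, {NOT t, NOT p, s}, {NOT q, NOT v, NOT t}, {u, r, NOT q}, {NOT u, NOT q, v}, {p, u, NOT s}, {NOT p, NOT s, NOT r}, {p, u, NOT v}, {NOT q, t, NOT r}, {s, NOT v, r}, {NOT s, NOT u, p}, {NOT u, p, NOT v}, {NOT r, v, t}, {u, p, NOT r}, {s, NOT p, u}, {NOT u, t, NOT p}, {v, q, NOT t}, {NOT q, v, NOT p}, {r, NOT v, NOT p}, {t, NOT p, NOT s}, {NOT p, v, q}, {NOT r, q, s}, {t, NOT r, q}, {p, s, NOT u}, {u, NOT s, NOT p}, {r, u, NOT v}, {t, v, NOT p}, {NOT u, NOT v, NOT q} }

UNSATISFIABLE

Branch on s: set s = false.
Branch on t: set t = true.
(NOT p) alone gives p = false.
(NOT u) alone gives u = false.
(NOT v) alone gives v = false.
(NOT q) alone gives q = false.
But (q) is also a unit clause — contradiction.
Backtrack on t: now try t = false.
(NOT u) alone gives u = false.
(v) alone gives v = true.
(NOT q) alone gives q = false.
(NOT r) alone gives r = false.
But (r) is also a unit clause — contradiction.
Both values of t lead to a conflict.
Backtrack on s: now try s = true.
Branch on q: set q = true.
Branch on u: set u = true.
(NOT t) alone gives t = false.
(v) alone gives v = true.
But (NOT v) is also a unit clause — contradiction.
Backtrack on u: now try u = false.
(NOT v) alone gives v = false.
(t) alone gives t = true.
But (NOT t) is also a unit clause — contradiction.
Both values of u lead to a conflict.
Backtrack on q: now try q = false.
(t) alone gives t = true.
(v) alone gives v = true.
Branch on r: set r = true.
(NOT p) alone gives p = false.
(u) alone gives u = true.
But (NOT u) is also a unit clause — contradiction.
Backtrack on r: now try r = false.
(NOT p) alone gives p = false.
(u) alone gives u = true.
But (NOT u) is also a unit clause — contradiction.
Both values of r lead to a conflict.
Both values of q lead to a conflict.
Both values of s lead to a conflict.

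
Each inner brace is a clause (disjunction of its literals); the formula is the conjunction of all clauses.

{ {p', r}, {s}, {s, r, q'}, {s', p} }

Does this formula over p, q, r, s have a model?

Satisfiable

(s) alone gives s = 1.
(p) alone gives p = 1.
(r) alone gives r = 1.
All clauses hold; q can take either value.
A satisfying assignment: p ↦ 1,  q ↦ 0,  r ↦ 1,  s ↦ 1.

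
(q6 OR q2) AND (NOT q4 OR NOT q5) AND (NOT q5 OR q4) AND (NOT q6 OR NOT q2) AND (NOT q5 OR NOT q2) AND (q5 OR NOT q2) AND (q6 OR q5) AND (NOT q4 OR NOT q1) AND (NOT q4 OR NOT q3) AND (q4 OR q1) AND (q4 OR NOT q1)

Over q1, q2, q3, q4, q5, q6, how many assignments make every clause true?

1

There are 2^6 = 64 truth assignments over (q1, q2, q3, q4, q5, q6).
Split on q6. With q6 = true, the clauses containing q6 are satisfied and NOT q6 drops from the rest; 1 of the 2^5 = 32 assignments to the other variables satisfy what remains.
With q6 = false, by the same count on the reduced clause set, 0 assignments work.
(One model: q1=F, q2=F, q3=F, q4=T, q5=F, q6=T.)
Total: 1 + 0 = 1.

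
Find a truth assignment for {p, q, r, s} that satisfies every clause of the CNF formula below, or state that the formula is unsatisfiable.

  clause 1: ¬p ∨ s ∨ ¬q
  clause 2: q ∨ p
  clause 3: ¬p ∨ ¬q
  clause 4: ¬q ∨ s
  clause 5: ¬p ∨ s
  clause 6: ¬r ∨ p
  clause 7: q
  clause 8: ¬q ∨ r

Unit clause (q) forces q = True.
Unit clause (¬p) forces p = False.
Unit clause (s) forces s = True.
Unit clause (¬r) forces r = False.
That conflicts with the unit clause (r).

UNSATISFIABLE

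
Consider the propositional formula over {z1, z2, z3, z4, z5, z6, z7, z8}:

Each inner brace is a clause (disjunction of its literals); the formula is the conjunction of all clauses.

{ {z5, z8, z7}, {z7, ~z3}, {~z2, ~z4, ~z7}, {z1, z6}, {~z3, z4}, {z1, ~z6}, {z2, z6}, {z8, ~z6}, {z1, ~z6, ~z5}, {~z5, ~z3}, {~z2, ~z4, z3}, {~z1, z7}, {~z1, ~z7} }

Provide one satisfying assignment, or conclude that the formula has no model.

Case z7 = 1:
(~z1) alone gives z1 = 0.
(z6) alone gives z6 = 1.
That conflicts with the unit clause (~z6).
Undo z7 and try z7 = 0.
(~z3) alone gives z3 = 0.
(~z1) alone gives z1 = 0.
(z6) alone gives z6 = 1.
That conflicts with the unit clause (~z6).
Neither z7 = 1 nor z7 = 0 works.

UNSATISFIABLE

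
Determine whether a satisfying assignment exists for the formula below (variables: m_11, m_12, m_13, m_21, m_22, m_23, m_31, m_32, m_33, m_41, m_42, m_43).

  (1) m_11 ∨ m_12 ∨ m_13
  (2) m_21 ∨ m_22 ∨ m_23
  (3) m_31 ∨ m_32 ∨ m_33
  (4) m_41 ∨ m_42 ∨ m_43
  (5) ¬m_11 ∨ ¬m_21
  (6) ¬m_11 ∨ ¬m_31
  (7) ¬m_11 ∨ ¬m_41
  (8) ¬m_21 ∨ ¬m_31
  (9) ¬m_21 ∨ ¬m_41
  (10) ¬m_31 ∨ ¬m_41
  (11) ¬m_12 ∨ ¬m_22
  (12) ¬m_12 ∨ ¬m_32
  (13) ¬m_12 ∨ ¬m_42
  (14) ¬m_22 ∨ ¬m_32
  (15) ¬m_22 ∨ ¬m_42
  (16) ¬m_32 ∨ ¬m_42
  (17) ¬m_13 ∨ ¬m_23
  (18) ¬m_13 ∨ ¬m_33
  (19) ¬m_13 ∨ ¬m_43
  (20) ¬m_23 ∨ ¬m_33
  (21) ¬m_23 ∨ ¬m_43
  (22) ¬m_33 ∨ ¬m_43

Unsatisfiable

Case m_11 = False:
Case m_12 = True:
From the singleton clause (¬m_22), m_22 = False.
From the singleton clause (¬m_32), m_32 = False.
From the singleton clause (¬m_42), m_42 = False.
Case m_21 = True:
From the singleton clause (¬m_31), m_31 = False.
From the singleton clause (m_33), m_33 = True.
From the singleton clause (¬m_41), m_41 = False.
From the singleton clause (m_43), m_43 = True.
Now (¬m_43) is unsatisfied and unit — conflict.
So m_21 must be the other value — set m_21 = False.
From the singleton clause (m_23), m_23 = True.
From the singleton clause (¬m_13), m_13 = False.
From the singleton clause (¬m_33), m_33 = False.
From the singleton clause (m_31), m_31 = True.
From the singleton clause (¬m_41), m_41 = False.
From the singleton clause (m_43), m_43 = True.
Now (¬m_43) is unsatisfied and unit — conflict.
Either choice for m_21 ends in contradiction.
So m_12 must be the other value — set m_12 = False.
From the singleton clause (m_13), m_13 = True.
From the singleton clause (¬m_23), m_23 = False.
From the singleton clause (¬m_33), m_33 = False.
From the singleton clause (¬m_43), m_43 = False.
Case m_21 = True:
From the singleton clause (¬m_31), m_31 = False.
From the singleton clause (m_32), m_32 = True.
From the singleton clause (¬m_41), m_41 = False.
From the singleton clause (m_42), m_42 = True.
Now (¬m_42) is unsatisfied and unit — conflict.
So m_21 must be the other value — set m_21 = False.
From the singleton clause (m_22), m_22 = True.
From the singleton clause (¬m_32), m_32 = False.
From the singleton clause (m_31), m_31 = True.
From the singleton clause (¬m_41), m_41 = False.
From the singleton clause (m_42), m_42 = True.
Now (¬m_42) is unsatisfied and unit — conflict.
Either choice for m_21 ends in contradiction.
Either choice for m_12 ends in contradiction.
So m_11 must be the other value — set m_11 = True.
From the singleton clause (¬m_21), m_21 = False.
From the singleton clause (¬m_31), m_31 = False.
From the singleton clause (¬m_41), m_41 = False.
Case m_22 = True:
From the singleton clause (¬m_12), m_12 = False.
From the singleton clause (¬m_32), m_32 = False.
From the singleton clause (m_33), m_33 = True.
From the singleton clause (¬m_42), m_42 = False.
From the singleton clause (m_43), m_43 = True.
Now (¬m_43) is unsatisfied and unit — conflict.
So m_22 must be the other value — set m_22 = False.
From the singleton clause (m_23), m_23 = True.
From the singleton clause (¬m_13), m_13 = False.
From the singleton clause (¬m_33), m_33 = False.
From the singleton clause (m_32), m_32 = True.
From the singleton clause (¬m_12), m_12 = False.
From the singleton clause (¬m_42), m_42 = False.
From the singleton clause (m_43), m_43 = True.
Now (¬m_43) is unsatisfied and unit — conflict.
Either choice for m_22 ends in contradiction.
Either choice for m_11 ends in contradiction.
No assignment satisfies every clause.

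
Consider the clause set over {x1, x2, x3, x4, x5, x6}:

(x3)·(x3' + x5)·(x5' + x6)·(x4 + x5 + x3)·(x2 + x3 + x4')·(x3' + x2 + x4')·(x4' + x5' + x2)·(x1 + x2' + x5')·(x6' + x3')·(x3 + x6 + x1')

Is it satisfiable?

No

(x3) alone gives x3 = 1.
(x5) alone gives x5 = 1.
(x6) alone gives x6 = 1.
That conflicts with the unit clause (x6').
No assignment satisfies every clause.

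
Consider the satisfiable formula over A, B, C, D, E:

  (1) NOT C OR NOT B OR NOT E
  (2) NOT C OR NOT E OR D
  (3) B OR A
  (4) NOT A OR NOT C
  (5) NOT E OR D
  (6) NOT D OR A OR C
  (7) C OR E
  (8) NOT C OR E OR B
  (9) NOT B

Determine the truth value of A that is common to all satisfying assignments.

Suppose A = false.
Unit clause (B) forces B = true.
That conflicts with the unit clause (NOT B).
So every satisfying assignment has A = True.

True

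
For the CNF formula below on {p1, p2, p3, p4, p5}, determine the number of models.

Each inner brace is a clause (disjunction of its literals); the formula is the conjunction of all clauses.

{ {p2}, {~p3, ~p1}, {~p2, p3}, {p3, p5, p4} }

4

There are 2^5 = 32 truth assignments over (p1, p2, p3, p4, p5).
Split on p5. With p5 = 1, the clauses containing p5 are satisfied and ~p5 drops from the rest; 2 of the 2^4 = 16 assignments to the other variables satisfy what remains.
With p5 = 0, by the same count on the reduced clause set, 2 assignments work.
(One model: p1=F, p2=T, p3=T, p4=F, p5=F.)
Total: 2 + 2 = 4.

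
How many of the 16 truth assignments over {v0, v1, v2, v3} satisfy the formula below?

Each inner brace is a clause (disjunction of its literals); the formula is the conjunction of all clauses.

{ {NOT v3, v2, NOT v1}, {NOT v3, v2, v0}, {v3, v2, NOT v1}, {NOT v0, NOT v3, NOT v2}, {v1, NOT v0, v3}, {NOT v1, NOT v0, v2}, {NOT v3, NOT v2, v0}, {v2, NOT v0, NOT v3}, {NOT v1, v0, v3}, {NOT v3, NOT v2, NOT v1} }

3

There are 2^4 = 16 truth assignments over (v0, v1, v2, v3).
Split on v0. With v0 = true, the clauses containing v0 are satisfied and NOT v0 drops from the rest; 1 of the 2^3 = 8 assignments to the other variables satisfy what remains.
With v0 = false, by the same count on the reduced clause set, 2 assignments work.
(One model: v0=F, v1=F, v2=F, v3=F.)
Total: 1 + 2 = 3.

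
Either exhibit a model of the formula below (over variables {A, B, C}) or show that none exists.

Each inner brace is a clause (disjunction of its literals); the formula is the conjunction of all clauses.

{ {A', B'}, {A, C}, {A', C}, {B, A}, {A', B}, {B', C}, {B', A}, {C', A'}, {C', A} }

UNSATISFIABLE

Suppose A = 0.
From the singleton clause (C), C = 1.
Now (C') is unsatisfied and unit — conflict.
Undo A and try A = 1.
From the singleton clause (B'), B = 0.
Now (B) is unsatisfied and unit — conflict.
Both values of A lead to a conflict.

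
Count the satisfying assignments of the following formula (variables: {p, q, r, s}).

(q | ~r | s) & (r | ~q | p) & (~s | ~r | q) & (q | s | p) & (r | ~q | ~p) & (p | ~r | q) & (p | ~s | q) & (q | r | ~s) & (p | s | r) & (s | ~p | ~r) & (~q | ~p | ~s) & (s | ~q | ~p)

There are 2^4 = 16 truth assignments over (p, q, r, s).
Check each against the 12 clauses (columns in the order p, q, r, s):
  F F F F  ✗ fails (q | s | p)
  F F F T  ✗ fails (p | ~s | q)
  F F T F  ✗ fails (q | ~r | s)
  F F T T  ✗ fails (~s | ~r | q)
  F T F F  ✗ fails (r | ~q | p)
  F T F T  ✗ fails (r | ~q | p)
  F T T F  ✓ satisfies all
  F T T T  ✓ satisfies all
  T F F F  ✓ satisfies all
  T F F T  ✗ fails (q | r | ~s)
  T F T F  ✗ fails (q | ~r | s)
  T F T T  ✗ fails (~s | ~r | q)
  T T F F  ✗ fails (r | ~q | ~p)
  T T F T  ✗ fails (r | ~q | ~p)
  T T T F  ✗ fails (s | ~p | ~r)
  T T T T  ✗ fails (~q | ~p | ~s)
3 of the 16 rows are models.

3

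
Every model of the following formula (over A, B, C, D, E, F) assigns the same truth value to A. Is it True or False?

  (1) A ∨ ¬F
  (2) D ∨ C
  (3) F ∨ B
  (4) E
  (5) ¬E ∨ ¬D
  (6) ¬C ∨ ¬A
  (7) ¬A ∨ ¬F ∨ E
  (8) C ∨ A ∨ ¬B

Suppose A = True.
The clause (E) is unit, so E = True.
The clause (¬D) is unit, so D = False.
The clause (C) is unit, so C = True.
That conflicts with the unit clause (¬C).
So every satisfying assignment has A = False.

False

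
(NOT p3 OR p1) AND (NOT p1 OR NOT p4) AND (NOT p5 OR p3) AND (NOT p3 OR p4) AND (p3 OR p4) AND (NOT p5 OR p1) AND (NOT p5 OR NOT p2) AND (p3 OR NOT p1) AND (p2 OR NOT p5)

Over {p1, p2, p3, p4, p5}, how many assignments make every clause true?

2

There are 2^5 = 32 truth assignments over (p1, p2, p3, p4, p5).
Split on p3. With p3 = true, the clauses containing p3 are satisfied and NOT p3 drops from the rest; 0 of the 2^4 = 16 assignments to the other variables satisfy what remains.
With p3 = false, by the same count on the reduced clause set, 2 assignments work.
(One model: p1=F, p2=F, p3=F, p4=T, p5=F.)
Total: 0 + 2 = 2.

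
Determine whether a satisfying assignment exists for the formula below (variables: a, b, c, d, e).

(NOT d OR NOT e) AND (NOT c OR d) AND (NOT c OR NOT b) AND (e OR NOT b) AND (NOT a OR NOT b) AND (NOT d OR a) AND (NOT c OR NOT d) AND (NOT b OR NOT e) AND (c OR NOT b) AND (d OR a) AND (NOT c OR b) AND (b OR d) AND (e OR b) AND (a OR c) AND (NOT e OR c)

Suppose d = false.
Unit clause (NOT c) forces c = false.
Unit clause (NOT b) forces b = false.
That conflicts with the unit clause (b).
So d must be the other value — set d = true.
Unit clause (NOT e) forces e = false.
Unit clause (NOT b) forces b = false.
That conflicts with the unit clause (b).
Neither d = true nor d = false works.
No assignment satisfies every clause.

Unsatisfiable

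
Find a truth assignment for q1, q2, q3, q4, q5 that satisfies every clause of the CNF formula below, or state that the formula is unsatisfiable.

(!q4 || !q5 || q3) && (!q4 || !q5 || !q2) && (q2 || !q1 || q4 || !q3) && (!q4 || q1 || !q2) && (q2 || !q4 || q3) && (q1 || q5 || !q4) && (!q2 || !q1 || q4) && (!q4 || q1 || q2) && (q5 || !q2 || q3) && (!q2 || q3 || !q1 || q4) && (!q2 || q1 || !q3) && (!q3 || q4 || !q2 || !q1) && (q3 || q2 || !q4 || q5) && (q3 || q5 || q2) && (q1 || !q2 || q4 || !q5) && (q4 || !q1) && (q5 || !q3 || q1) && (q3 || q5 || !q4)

q1 ↦ true, q2 ↦ false, q3 ↦ true, q4 ↦ true, q5 ↦ true

Branch on q4: set q4 = true.
Branch on q5: set q5 = true.
Unit clause (q3) forces q3 = true.
Unit clause (!q2) forces q2 = false.
Unit clause (q1) forces q1 = true.
All clauses are satisfied.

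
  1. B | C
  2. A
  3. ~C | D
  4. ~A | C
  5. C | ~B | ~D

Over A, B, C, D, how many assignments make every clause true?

There are 2^4 = 16 truth assignments over (A, B, C, D).
Check each against the 5 clauses (columns in the order A, B, C, D):
  F F F F  ✗ fails (B | C)
  F F F T  ✗ fails (B | C)
  F F T F  ✗ fails (A)
  F F T T  ✗ fails (A)
  F T F F  ✗ fails (A)
  F T F T  ✗ fails (A)
  F T T F  ✗ fails (A)
  F T T T  ✗ fails (A)
  T F F F  ✗ fails (B | C)
  T F F T  ✗ fails (B | C)
  T F T F  ✗ fails (~C | D)
  T F T T  ✓ satisfies all
  T T F F  ✗ fails (~A | C)
  T T F T  ✗ fails (~A | C)
  T T T F  ✗ fails (~C | D)
  T T T T  ✓ satisfies all
2 of the 16 rows are models.

2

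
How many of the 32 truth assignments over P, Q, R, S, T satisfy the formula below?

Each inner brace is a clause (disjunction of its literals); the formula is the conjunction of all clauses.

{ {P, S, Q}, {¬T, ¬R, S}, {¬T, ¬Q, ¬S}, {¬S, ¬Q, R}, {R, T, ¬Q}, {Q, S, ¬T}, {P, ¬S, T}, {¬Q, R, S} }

There are 2^5 = 32 truth assignments over (P, Q, R, S, T).
Split on P. With P = True, the clauses containing P are satisfied and ¬P drops from the rest; 8 of the 2^4 = 16 assignments to the other variables satisfy what remains.
With P = False, by the same count on the reduced clause set, 3 assignments work.
(One model: P=F, Q=F, R=F, S=T, T=T.)
Total: 8 + 3 = 11.

11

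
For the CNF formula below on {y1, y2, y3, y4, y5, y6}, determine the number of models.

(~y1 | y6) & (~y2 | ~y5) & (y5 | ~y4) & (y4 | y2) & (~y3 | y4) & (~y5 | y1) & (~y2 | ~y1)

4

There are 2^6 = 64 truth assignments over (y1, y2, y3, y4, y5, y6).
Split on y3. With y3 = 1, the clauses containing y3 are satisfied and ~y3 drops from the rest; 1 of the 2^5 = 32 assignments to the other variables satisfy what remains.
With y3 = 0, by the same count on the reduced clause set, 3 assignments work.
Total: 1 + 3 = 4.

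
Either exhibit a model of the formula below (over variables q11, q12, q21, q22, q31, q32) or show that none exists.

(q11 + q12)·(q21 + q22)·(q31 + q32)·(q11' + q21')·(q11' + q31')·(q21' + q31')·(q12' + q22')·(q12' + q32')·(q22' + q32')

UNSATISFIABLE

Suppose q11 = 1.
The clause (q21') is unit, so q21 = 0.
The clause (q22) is unit, so q22 = 1.
The clause (q31') is unit, so q31 = 0.
The clause (q32) is unit, so q32 = 1.
That conflicts with the unit clause (q32').
Undo q11 and try q11 = 0.
The clause (q12) is unit, so q12 = 1.
The clause (q22') is unit, so q22 = 0.
The clause (q21) is unit, so q21 = 1.
The clause (q31') is unit, so q31 = 0.
The clause (q32) is unit, so q32 = 1.
That conflicts with the unit clause (q32').
Either choice for q11 ends in contradiction.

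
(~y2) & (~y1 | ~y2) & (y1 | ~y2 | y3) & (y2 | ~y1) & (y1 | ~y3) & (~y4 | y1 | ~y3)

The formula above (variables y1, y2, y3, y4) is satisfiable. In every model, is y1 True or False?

Suppose y1 = 1.
(~y2) alone gives y2 = 0.
Now (y2) is unsatisfied and unit — conflict.
So every satisfying assignment has y1 = False.

False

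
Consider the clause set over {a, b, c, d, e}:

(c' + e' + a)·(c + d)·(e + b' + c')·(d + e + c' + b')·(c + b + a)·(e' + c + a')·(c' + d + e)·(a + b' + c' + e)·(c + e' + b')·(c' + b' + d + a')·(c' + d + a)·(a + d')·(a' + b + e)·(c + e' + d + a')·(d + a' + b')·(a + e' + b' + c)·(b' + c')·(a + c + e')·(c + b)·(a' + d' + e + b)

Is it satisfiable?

Suppose c = 1.
(b') alone gives b = 0.
Suppose e = 1.
(a) alone gives a = 1.
All clauses hold; d can take either value.
A satisfying assignment: a: 1; b: 0; c: 1; d: 1; e: 1.

Yes, satisfiable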